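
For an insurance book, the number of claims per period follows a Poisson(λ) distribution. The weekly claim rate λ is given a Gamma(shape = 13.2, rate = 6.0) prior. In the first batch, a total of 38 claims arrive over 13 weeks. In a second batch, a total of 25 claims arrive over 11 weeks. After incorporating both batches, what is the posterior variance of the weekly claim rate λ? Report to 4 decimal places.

With a Gamma(shape α, rate β) prior, the Poisson likelihood is conjugate: the posterior is Gamma(α + ΣXᵢ, β + n).
After batch 1: Gamma(α+S, β+n) = Gamma(13.2+38, 6.0+13) = Gamma(51.2, 19.0).
After batch 2: Gamma(α+S, β+n) = Gamma(51.2+25, 19.0+11) = Gamma(76.2, 30.0).
Var = α/β² = 76.2/30.0² = 0.0847.

0.0847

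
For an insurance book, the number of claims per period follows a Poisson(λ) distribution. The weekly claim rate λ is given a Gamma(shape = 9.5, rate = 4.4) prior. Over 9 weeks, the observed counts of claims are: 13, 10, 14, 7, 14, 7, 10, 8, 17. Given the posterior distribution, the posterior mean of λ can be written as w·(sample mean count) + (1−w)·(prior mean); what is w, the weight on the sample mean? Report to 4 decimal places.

0.6716

With a Gamma(shape α, rate β) prior, the Poisson likelihood is conjugate: the posterior is Gamma(α + ΣXᵢ, β + n).
Posterior mean = (α₀+S)/(β₀+n) = [n/(β₀+n)]·(S/n) + [β₀/(β₀+n)]·(α₀/β₀), so only n and β₀ enter the weight.
Weight on data w = n/(β₀+n) = 9/(4.4+9) = 9/13.4 = 0.6716.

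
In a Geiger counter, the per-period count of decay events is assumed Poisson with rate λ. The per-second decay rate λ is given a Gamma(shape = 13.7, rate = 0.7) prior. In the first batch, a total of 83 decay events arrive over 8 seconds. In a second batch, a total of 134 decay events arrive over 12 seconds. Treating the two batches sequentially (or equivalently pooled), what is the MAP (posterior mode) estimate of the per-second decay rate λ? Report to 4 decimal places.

With a Gamma(shape α, rate β) prior, the Poisson likelihood is conjugate: the posterior is Gamma(α + ΣXᵢ, β + n).
After batch 1: Gamma(α+S, β+n) = Gamma(13.7+83, 0.7+8) = Gamma(96.7, 8.7).
After batch 2: Gamma(α+S, β+n) = Gamma(96.7+134, 8.7+12) = Gamma(230.7, 20.7).
Mode of Gamma(α,β) for α≥1 is (α−1)/β = 229.7/20.7 = 11.0966.

11.0966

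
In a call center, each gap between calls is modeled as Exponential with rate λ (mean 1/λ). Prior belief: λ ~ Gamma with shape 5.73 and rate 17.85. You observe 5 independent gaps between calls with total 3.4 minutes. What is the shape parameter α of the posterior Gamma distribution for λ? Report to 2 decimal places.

With a Gamma(shape α, rate β) prior on the exponential rate λ, the posterior after n observations with total T = Σxᵢ is Gamma(α+n, β+T).
Posterior: Gamma(5.73+5, 17.85+3.4) = Gamma(10.73, 21.25).
Posterior α = 10.73.

10.73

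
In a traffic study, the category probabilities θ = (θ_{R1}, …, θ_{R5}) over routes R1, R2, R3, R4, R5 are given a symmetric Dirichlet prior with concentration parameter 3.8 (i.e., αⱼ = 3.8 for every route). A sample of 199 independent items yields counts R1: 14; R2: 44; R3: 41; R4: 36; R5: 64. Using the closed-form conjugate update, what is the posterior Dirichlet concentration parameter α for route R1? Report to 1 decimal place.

The Dirichlet prior is conjugate to the Multinomial likelihood: each posterior αⱼ = prior αⱼ + observed count nⱼ.
Posterior concentration: (17.8, 47.8, 44.8, 39.8, 67.8), total = 218.0.
α_{R1} = 3.8 + 14 = 17.8.

17.8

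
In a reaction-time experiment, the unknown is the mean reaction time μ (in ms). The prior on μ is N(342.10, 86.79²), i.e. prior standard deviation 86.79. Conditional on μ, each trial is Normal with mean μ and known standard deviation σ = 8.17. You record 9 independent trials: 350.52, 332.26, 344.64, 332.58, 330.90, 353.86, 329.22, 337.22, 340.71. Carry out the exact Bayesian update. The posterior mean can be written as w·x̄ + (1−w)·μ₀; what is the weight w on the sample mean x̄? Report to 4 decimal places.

For Normal data with known variance σ², a Normal(μ₀, σ₀²) prior on μ is conjugate. Posterior precision = 1/σ₀² + n/σ²; posterior mean is the precision-weighted average of μ₀ and x̄.
σ₀² = 86.79² = 7532.5041, σ² = 8.17² = 66.7489. Prior precision 1/σ₀² = 1/7532.5041; data precision n/σ² = 9/66.7489.
w = (n/σ²)/(1/σ₀² + n/σ²) = n·σ₀²/(σ² + n·σ₀²) = 9·7532.5041/(66.7489 + 9·7532.5041) = 67792.5369/67859.2858 = 0.9990.

0.9990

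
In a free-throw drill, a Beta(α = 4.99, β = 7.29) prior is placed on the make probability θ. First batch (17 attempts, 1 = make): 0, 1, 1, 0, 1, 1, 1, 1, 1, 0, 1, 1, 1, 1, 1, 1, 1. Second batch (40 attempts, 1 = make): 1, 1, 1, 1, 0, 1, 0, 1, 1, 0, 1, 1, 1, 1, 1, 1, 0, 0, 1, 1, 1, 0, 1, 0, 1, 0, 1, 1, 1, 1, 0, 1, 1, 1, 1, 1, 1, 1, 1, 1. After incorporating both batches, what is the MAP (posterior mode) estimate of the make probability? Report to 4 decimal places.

The Beta prior is conjugate to a Binomial/Bernoulli likelihood; the update adds successes to α and failures to β.
After batch 1: Beta(4.99+14, 7.29+3) = Beta(18.99, 10.29).
After batch 2: Beta(18.99+31, 10.29+9) = Beta(49.99, 19.29).
Mode of Beta(a,b) for a,b>1 is (a−1)/(a+b−2) = 48.99/67.28 = 0.7282.

0.7282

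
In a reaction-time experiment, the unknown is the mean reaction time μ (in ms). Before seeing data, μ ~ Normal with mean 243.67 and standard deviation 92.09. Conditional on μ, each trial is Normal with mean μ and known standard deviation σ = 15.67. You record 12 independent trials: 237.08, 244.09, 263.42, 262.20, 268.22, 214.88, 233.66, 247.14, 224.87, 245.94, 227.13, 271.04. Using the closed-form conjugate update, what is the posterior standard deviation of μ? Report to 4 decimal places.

4.5181

For Normal data with known variance σ², a Normal(μ₀, σ₀²) prior on μ is conjugate. Posterior precision = 1/σ₀² + n/σ²; posterior mean is the precision-weighted average of μ₀ and x̄.
σ₀² = 92.09² = 8480.5681, σ² = 15.67² = 245.5489; σ² + n·σ₀² = 245.5489 + 12·8480.5681 = 102012.3661.
Posterior precision = 1/σ₀² + n/σ² = 1/8480.5681 + 12/245.5489 = (σ² + n·σ₀²)/(σ₀²σ²) = 102012.3661/(8480.5681·245.5489); posterior variance σₙ² = σ₀²σ²/(σ² + n·σ₀²) = 8480.5681·245.5489/102012.3661 = 20.413154.
Posterior SD = √σₙ² = √(8480.5681·245.5489/102012.3661) = 4.5181.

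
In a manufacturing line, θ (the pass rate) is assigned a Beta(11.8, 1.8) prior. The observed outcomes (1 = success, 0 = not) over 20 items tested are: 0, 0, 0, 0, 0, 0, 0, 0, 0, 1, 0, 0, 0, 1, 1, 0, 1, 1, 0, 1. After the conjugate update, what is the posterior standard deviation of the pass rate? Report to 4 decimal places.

The Beta prior is conjugate to a Binomial/Bernoulli likelihood; the update adds successes to α and failures to β.
Posterior: Beta(α+k, β+n−k) = Beta(11.8+6, 1.8+14) = Beta(17.8, 15.8).
Var = αβ/((α+β)²(α+β+1)) = 17.8·15.8/(33.6²·34.6) = 0.00719983; SD = √0.00719983 = 0.0849.

0.0849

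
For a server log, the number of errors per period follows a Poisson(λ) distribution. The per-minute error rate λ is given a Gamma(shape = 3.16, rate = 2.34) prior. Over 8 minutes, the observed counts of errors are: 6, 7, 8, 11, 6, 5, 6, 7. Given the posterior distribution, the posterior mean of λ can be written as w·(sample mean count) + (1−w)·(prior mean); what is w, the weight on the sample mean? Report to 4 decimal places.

With a Gamma(shape α, rate β) prior, the Poisson likelihood is conjugate: the posterior is Gamma(α + ΣXᵢ, β + n).
Posterior mean = (α₀+S)/(β₀+n) = [n/(β₀+n)]·(S/n) + [β₀/(β₀+n)]·(α₀/β₀), so only n and β₀ enter the weight.
Weight on data w = n/(β₀+n) = 8/(2.34+8) = 8/10.34 = 0.7737.

0.7737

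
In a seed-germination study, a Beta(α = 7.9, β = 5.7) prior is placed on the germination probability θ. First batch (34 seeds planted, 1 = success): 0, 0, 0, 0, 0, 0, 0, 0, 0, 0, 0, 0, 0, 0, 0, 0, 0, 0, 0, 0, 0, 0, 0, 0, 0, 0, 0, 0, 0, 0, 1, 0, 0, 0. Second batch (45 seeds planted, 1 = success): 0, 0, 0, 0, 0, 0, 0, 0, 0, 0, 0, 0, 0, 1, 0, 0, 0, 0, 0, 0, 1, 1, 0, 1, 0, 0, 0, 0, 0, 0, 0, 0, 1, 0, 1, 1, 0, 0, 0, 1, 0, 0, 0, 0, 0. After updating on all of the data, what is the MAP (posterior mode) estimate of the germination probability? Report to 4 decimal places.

The Beta prior is conjugate to a Binomial/Bernoulli likelihood; the update adds successes to α and failures to β.
After batch 1: Beta(7.9+1, 5.7+33) = Beta(8.9, 38.7).
After batch 2: Beta(8.9+8, 38.7+37) = Beta(16.9, 75.7).
Mode of Beta(a,b) for a,b>1 is (a−1)/(a+b−2) = 15.9/90.6 = 0.1755.

0.1755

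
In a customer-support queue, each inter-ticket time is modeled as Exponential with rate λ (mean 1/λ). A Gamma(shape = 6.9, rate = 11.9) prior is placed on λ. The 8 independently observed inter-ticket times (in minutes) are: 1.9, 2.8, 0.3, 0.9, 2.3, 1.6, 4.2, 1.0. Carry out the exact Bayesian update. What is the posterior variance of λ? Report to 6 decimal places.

0.020591

With a Gamma(shape α, rate β) prior on the exponential rate λ, the posterior after n observations with total T = Σxᵢ is Gamma(α+n, β+T).
Sum of observations T = 15.0 minutes; n = 8.
Posterior: Gamma(6.9+8, 11.9+15.0) = Gamma(14.9, 26.9).
Var = α/β² = 0.020591.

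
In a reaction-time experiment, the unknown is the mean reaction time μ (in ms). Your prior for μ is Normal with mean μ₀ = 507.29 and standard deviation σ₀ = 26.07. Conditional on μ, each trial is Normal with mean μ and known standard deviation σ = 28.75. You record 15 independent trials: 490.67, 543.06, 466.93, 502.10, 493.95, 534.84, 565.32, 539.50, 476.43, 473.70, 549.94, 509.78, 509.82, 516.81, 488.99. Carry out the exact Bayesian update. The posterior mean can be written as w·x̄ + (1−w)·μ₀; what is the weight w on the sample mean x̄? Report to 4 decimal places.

For Normal data with known variance σ², a Normal(μ₀, σ₀²) prior on μ is conjugate. Posterior precision = 1/σ₀² + n/σ²; posterior mean is the precision-weighted average of μ₀ and x̄.
σ₀² = 26.07² = 679.6449, σ² = 28.75² = 826.5625. Prior precision 1/σ₀² = 1/679.6449; data precision n/σ² = 15/826.5625.
w = (n/σ²)/(1/σ₀² + n/σ²) = n·σ₀²/(σ² + n·σ₀²) = 15·679.6449/(826.5625 + 15·679.6449) = 10194.6735/11021.236 = 0.9250.

0.9250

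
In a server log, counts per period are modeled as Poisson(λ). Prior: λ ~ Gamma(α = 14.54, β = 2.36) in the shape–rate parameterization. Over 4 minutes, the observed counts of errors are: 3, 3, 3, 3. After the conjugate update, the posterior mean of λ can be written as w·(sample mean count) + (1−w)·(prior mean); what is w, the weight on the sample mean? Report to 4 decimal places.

0.6289

With a Gamma(shape α, rate β) prior, the Poisson likelihood is conjugate: the posterior is Gamma(α + ΣXᵢ, β + n).
Posterior mean = (α₀+S)/(β₀+n) = [n/(β₀+n)]·(S/n) + [β₀/(β₀+n)]·(α₀/β₀), so only n and β₀ enter the weight.
Weight on data w = n/(β₀+n) = 4/(2.36+4) = 4/6.36 = 0.6289.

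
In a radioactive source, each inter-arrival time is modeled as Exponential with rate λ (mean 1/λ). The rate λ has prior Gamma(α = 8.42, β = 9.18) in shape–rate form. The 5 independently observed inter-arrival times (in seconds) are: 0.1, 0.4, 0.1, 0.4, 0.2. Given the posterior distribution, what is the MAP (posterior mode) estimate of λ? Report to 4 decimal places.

1.1965

With a Gamma(shape α, rate β) prior on the exponential rate λ, the posterior after n observations with total T = Σxᵢ is Gamma(α+n, β+T).
Sum of observations T = 1.2 seconds; n = 5.
Posterior: Gamma(8.42+5, 9.18+1.2) = Gamma(13.42, 10.38).
Mode = (α−1)/β = 1.1965.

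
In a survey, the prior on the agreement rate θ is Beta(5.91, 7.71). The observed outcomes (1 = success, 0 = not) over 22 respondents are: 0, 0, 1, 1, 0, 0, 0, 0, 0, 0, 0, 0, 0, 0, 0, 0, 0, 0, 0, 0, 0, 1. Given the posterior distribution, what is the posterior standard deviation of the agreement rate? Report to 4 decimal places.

0.0716

The Beta prior is conjugate to a Binomial/Bernoulli likelihood; the update adds successes to α and failures to β.
Posterior: Beta(α+k, β+n−k) = Beta(5.91+3, 7.71+19) = Beta(8.91, 26.71).
Var = αβ/((α+β)²(α+β+1)) = 8.91·26.71/(35.62²·36.62) = 0.00512207; SD = √0.00512207 = 0.0716.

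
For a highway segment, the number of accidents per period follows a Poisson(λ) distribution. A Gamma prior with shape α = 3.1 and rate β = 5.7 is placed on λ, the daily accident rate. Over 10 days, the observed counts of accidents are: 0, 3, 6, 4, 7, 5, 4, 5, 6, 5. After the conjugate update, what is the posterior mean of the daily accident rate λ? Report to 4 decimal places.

3.0637

With a Gamma(shape α, rate β) prior, the Poisson likelihood is conjugate: the posterior is Gamma(α + ΣXᵢ, β + n).
Sum of counts S = 45 over n = 10 days.
Posterior: Gamma(α+S, β+n) = Gamma(3.1+45, 5.7+10) = Gamma(48.1, 15.7).
Posterior mean = α/β = 48.1/15.7 = 3.0637.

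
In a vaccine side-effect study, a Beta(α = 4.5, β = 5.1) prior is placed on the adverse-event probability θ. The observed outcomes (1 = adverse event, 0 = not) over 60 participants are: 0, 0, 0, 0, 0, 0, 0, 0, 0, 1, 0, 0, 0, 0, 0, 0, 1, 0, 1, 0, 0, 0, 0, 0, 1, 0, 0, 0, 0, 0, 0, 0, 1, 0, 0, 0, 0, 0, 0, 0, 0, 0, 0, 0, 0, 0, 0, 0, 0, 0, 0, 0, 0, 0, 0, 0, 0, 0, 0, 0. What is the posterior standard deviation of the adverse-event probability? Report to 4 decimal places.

The Beta prior is conjugate to a Binomial/Bernoulli likelihood; the update adds successes to α and failures to β.
Posterior: Beta(α+k, β+n−k) = Beta(4.5+5, 5.1+55) = Beta(9.5, 60.1).
Var = αβ/((α+β)²(α+β+1)) = 9.5·60.1/(69.6²·70.6) = 0.00166946; SD = √0.00166946 = 0.0409.

0.0409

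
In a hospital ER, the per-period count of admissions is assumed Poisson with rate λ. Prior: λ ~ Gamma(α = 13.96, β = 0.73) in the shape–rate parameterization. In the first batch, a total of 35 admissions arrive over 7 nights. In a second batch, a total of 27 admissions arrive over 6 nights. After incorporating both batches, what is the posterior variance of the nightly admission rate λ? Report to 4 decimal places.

0.4029

With a Gamma(shape α, rate β) prior, the Poisson likelihood is conjugate: the posterior is Gamma(α + ΣXᵢ, β + n).
After batch 1: Gamma(α+S, β+n) = Gamma(13.96+35, 0.73+7) = Gamma(48.96, 7.73).
After batch 2: Gamma(α+S, β+n) = Gamma(48.96+27, 7.73+6) = Gamma(75.96, 13.73).
Var = α/β² = 75.96/13.73² = 0.4029.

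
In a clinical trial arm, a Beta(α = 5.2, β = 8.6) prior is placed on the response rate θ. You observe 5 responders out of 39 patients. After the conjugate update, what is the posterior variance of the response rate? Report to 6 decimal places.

The Beta prior is conjugate to a Binomial/Bernoulli likelihood; the update adds successes to α and failures to β.
Posterior: Beta(α+k, β+n−k) = Beta(5.2+5, 8.6+34) = Beta(10.2, 42.6).
Var = αβ/((α+β)²(α+β+1)) = 10.2·42.6/(52.8²·53.8) = 0.002897.

0.002897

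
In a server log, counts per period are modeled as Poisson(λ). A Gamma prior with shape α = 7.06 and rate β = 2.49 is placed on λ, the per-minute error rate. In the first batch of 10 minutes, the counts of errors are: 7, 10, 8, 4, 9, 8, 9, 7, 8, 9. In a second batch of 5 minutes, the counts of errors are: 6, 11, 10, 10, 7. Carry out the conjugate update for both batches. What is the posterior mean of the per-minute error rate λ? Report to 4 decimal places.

7.4362

With a Gamma(shape α, rate β) prior, the Poisson likelihood is conjugate: the posterior is Gamma(α + ΣXᵢ, β + n).
Batch 1: sum of counts S = 79 over n = 10 minutes.
After batch 1: Gamma(α+S, β+n) = Gamma(7.06+79, 2.49+10) = Gamma(86.06, 12.49).
Batch 2: sum of counts S = 44 over n = 5 minutes.
After batch 2: Gamma(α+S, β+n) = Gamma(86.06+44, 12.49+5) = Gamma(130.06, 17.49).
Posterior mean = α/β = 130.06/17.49 = 7.4362.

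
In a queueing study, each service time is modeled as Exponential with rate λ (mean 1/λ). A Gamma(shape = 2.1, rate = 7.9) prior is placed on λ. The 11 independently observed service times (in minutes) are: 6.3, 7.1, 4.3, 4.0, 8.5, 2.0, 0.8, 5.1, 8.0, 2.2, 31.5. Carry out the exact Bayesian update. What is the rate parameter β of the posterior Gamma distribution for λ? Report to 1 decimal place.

87.7

With a Gamma(shape α, rate β) prior on the exponential rate λ, the posterior after n observations with total T = Σxᵢ is Gamma(α+n, β+T).
Sum of observations T = 79.8 minutes; n = 11.
Posterior: Gamma(2.1+11, 7.9+79.8) = Gamma(13.1, 87.7).
Posterior β = 87.7.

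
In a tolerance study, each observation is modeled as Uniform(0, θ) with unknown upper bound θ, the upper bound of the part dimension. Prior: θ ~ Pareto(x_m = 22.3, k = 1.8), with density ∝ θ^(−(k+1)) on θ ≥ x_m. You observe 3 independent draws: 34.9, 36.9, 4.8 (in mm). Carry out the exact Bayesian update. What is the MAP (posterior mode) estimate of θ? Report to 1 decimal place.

A Pareto(scale x_m, shape k) prior on the upper bound θ of Uniform(0, θ) is conjugate: posterior is Pareto(max(x_m, max xᵢ), k + n).
Sample maximum = 36.9; prior scale x_m = 22.3 → posterior scale = max = 36.9.
Posterior shape = 1.8 + 3 = 4.8.
The Pareto density is decreasing on [x_m, ∞), so the mode is x_m = 36.9.

36.9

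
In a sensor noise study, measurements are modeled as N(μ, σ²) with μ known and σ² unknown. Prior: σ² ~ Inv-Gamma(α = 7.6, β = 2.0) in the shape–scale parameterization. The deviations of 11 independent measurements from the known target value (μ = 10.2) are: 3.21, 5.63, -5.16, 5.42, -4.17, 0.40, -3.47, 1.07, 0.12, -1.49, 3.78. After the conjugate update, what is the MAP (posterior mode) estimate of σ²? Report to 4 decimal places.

With known mean μ and an Inverse-Gamma(α, β) prior on σ², the Normal likelihood is conjugate: posterior is Inv-Gamma(α + n/2, β + Σ(xᵢ−μ)²/2).
Σ(xᵢ−μ)² = (3.21)² + (5.63)² + (-5.16)² + (5.42)² + (-4.17)² + (0.40)² + (-3.47)² + (1.07)² + (0.12)² + (-1.49)² + (3.78)² = 145.2606.
Posterior: Inv-Gamma(7.6 + 11/2, 2.0 + 145.2606/2) = Inv-Gamma(13.10, 74.63030).
Mode = β/(α+1) = 74.63030/14.10 = 5.2929.

5.2929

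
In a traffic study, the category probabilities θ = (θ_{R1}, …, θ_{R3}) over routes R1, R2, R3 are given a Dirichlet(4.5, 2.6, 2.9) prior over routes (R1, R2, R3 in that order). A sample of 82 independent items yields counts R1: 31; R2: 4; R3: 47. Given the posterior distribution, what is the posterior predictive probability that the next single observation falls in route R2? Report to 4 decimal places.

The Dirichlet prior is conjugate to the Multinomial likelihood: each posterior αⱼ = prior αⱼ + observed count nⱼ.
Posterior concentration: (35.5, 6.6, 49.9), total = 92.0.
P(next = R2 | data) = α_{R2}/Σα = 0.0717.

0.0717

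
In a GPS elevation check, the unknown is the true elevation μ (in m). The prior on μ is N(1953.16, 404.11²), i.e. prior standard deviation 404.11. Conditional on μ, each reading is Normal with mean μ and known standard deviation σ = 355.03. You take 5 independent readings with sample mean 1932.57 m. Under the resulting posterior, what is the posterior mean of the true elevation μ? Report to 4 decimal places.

1935.3234

For Normal data with known variance σ², a Normal(μ₀, σ₀²) prior on μ is conjugate. Posterior precision = 1/σ₀² + n/σ²; posterior mean is the precision-weighted average of μ₀ and x̄.
n·x̄ = 5·1932.57 = 9662.85.
σ₀² = 404.11² = 163304.8921, σ² = 355.03² = 126046.3009; σ² + n·σ₀² = 126046.3009 + 5·163304.8921 = 942570.7614.
Posterior mean = (μ₀/σ₀² + n·x̄/σ²)/(1/σ₀² + n/σ²) = (σ²·μ₀ + σ₀²·n·x̄)/(σ² + n·σ₀²) = (126046.3009·1953.16 + 163304.8921·9662.85)/942570.7614 = 1824179269.694329/942570.7614 = 1935.3234.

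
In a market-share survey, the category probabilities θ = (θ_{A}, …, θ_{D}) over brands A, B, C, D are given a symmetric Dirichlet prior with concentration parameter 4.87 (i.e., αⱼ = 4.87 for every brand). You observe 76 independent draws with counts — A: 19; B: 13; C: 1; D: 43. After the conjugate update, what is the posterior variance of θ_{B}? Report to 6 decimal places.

The Dirichlet prior is conjugate to the Multinomial likelihood: each posterior αⱼ = prior αⱼ + observed count nⱼ.
Posterior concentration: (23.87, 17.87, 5.87, 47.87), total = 95.48.
Var[θ_j] = α_j(Σα−α_j)/((Σα)²(Σα+1)) = 17.87·77.61/(95.48²·96.48) = 0.001577.

0.001577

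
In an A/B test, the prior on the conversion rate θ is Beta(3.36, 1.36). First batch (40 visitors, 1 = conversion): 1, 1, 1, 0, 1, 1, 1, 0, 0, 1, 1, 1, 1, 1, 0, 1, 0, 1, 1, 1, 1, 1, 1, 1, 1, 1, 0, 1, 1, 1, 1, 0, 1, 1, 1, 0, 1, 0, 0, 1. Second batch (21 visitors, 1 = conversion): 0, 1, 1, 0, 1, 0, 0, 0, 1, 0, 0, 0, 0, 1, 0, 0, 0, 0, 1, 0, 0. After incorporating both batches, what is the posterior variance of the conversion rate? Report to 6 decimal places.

The Beta prior is conjugate to a Binomial/Bernoulli likelihood; the update adds successes to α and failures to β.
After batch 1: Beta(3.36+30, 1.36+10) = Beta(33.36, 11.36).
After batch 2: Beta(33.36+6, 11.36+15) = Beta(39.36, 26.36).
Var = αβ/((α+β)²(α+β+1)) = 39.36·26.36/(65.72²·66.72) = 0.003600.

0.003600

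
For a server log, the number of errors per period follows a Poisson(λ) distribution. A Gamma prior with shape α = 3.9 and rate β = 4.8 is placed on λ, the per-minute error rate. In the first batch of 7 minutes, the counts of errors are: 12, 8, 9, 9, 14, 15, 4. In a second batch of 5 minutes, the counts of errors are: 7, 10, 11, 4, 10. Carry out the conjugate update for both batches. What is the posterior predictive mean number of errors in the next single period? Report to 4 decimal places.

With a Gamma(shape α, rate β) prior, the Poisson likelihood is conjugate: the posterior is Gamma(α + ΣXᵢ, β + n).
Batch 1: sum of counts S = 71 over n = 7 minutes.
After batch 1: Gamma(α+S, β+n) = Gamma(3.9+71, 4.8+7) = Gamma(74.9, 11.8).
Batch 2: sum of counts S = 42 over n = 5 minutes.
After batch 2: Gamma(α+S, β+n) = Gamma(74.9+42, 11.8+5) = Gamma(116.9, 16.8).
The predictive distribution for one future period is NegBinom with mean α/β = 6.9583.

6.9583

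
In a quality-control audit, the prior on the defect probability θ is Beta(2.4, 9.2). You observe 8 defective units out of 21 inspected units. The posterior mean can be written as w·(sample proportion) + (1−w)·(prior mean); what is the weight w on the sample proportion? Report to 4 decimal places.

The Beta prior is conjugate to a Binomial/Bernoulli likelihood; the update adds successes to α and failures to β.
Posterior mean = (α₀+k)/(α₀+β₀+n) = [n/(α₀+β₀+n)]·(k/n) + [(α₀+β₀)/(α₀+β₀+n)]·α₀/(α₀+β₀), so only n and the prior enter the weight.
The weight on the data is w = n/(α₀+β₀+n) = 21/(2.4+9.2+21) = 21/32.6 = 0.6442.

0.6442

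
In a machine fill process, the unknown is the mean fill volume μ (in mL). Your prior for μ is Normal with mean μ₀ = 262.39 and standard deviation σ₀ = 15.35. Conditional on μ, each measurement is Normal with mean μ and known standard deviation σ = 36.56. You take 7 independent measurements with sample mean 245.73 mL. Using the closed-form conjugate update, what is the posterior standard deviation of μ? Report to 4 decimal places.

For Normal data with known variance σ², a Normal(μ₀, σ₀²) prior on μ is conjugate. Posterior precision = 1/σ₀² + n/σ²; posterior mean is the precision-weighted average of μ₀ and x̄.
σ₀² = 15.35² = 235.6225, σ² = 36.56² = 1336.6336; σ² + n·σ₀² = 1336.6336 + 7·235.6225 = 2985.9911.
Posterior precision = 1/σ₀² + n/σ² = 1/235.6225 + 7/1336.6336 = (σ² + n·σ₀²)/(σ₀²σ²) = 2985.9911/(235.6225·1336.6336); posterior variance σₙ² = σ₀²σ²/(σ² + n·σ₀²) = 235.6225·1336.6336/2985.9911 = 105.472836.
Posterior SD = √σₙ² = √(235.6225·1336.6336/2985.9911) = 10.2700.

10.2700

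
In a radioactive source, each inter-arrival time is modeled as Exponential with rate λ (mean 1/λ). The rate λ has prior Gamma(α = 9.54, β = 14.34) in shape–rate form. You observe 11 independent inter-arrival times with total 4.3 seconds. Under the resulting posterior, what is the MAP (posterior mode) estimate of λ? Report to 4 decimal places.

With a Gamma(shape α, rate β) prior on the exponential rate λ, the posterior after n observations with total T = Σxᵢ is Gamma(α+n, β+T).
Posterior: Gamma(9.54+11, 14.34+4.3) = Gamma(20.54, 18.64).
Mode = (α−1)/β = 1.0483.

1.0483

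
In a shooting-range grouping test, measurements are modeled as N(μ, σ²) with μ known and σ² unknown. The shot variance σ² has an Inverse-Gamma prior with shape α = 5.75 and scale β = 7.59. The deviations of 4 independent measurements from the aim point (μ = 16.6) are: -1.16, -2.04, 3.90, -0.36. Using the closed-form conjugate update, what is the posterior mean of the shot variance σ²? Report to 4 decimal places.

2.6687

With known mean μ and an Inverse-Gamma(α, β) prior on σ², the Normal likelihood is conjugate: posterior is Inv-Gamma(α + n/2, β + Σ(xᵢ−μ)²/2).
Σ(xᵢ−μ)² = (-1.16)² + (-2.04)² + (3.90)² + (-0.36)² = 20.8468.
Posterior: Inv-Gamma(5.75 + 4/2, 7.59 + 20.8468/2) = Inv-Gamma(7.75, 18.01340).
E[σ²|data] = β/(α−1) = 18.01340/6.75 = 2.6687.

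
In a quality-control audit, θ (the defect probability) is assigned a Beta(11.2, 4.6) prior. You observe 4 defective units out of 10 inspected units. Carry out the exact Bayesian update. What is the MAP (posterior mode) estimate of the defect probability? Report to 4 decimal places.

The Beta prior is conjugate to a Binomial/Bernoulli likelihood; the update adds successes to α and failures to β.
Posterior: Beta(α+k, β+n−k) = Beta(11.2+4, 4.6+6) = Beta(15.2, 10.6).
Mode of Beta(a,b) for a,b>1 is (a−1)/(a+b−2) = 14.2/23.8 = 0.5966.

0.5966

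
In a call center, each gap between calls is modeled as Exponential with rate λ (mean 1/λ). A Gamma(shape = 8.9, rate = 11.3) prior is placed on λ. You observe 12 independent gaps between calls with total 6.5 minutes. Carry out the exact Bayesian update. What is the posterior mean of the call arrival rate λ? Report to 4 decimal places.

With a Gamma(shape α, rate β) prior on the exponential rate λ, the posterior after n observations with total T = Σxᵢ is Gamma(α+n, β+T).
Posterior: Gamma(8.9+12, 11.3+6.5) = Gamma(20.9, 17.8).
Posterior mean of λ = α/β = 20.9/17.8 = 1.1742.

1.1742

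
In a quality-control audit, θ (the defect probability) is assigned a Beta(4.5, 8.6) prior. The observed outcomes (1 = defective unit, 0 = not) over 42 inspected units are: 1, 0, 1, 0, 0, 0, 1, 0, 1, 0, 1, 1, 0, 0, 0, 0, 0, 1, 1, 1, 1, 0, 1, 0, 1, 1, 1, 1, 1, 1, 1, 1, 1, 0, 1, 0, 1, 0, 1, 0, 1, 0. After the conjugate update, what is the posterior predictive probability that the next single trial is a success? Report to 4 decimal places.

0.5172

The Beta prior is conjugate to a Binomial/Bernoulli likelihood; the update adds successes to α and failures to β.
Posterior: Beta(α+k, β+n−k) = Beta(4.5+24, 8.6+18) = Beta(28.5, 26.6).
For a single future Bernoulli trial, P(success | data) = α/(α+β) = 0.5172.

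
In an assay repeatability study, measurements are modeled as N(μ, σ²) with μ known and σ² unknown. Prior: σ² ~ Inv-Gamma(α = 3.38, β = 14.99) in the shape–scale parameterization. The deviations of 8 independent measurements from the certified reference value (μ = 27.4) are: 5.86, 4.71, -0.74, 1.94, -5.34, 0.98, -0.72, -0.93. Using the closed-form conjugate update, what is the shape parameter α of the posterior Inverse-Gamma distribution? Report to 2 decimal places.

7.38

With known mean μ and an Inverse-Gamma(α, β) prior on σ², the Normal likelihood is conjugate: posterior is Inv-Gamma(α + n/2, β + Σ(xᵢ−μ)²/2).
Σ(xᵢ−μ)² = (5.86)² + (4.71)² + (-0.74)² + (1.94)² + (-5.34)² + (0.98)² + (-0.72)² + (-0.93)² = 91.6942.
Posterior: Inv-Gamma(3.38 + 8/2, 14.99 + 91.6942/2) = Inv-Gamma(7.38, 60.83710).
Posterior α = 7.38.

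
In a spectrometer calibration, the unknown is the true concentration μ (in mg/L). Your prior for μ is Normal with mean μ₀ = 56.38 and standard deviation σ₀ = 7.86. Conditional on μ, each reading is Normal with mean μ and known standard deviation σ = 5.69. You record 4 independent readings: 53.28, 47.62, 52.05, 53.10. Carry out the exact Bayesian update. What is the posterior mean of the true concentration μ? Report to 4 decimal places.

52.0763

For Normal data with known variance σ², a Normal(μ₀, σ₀²) prior on μ is conjugate. Posterior precision = 1/σ₀² + n/σ²; posterior mean is the precision-weighted average of μ₀ and x̄.
Σxᵢ = 53.28 + 47.62 + 52.05 + 53.10 = 206.05, so n·x̄ = 206.05.
σ₀² = 7.86² = 61.7796, σ² = 5.69² = 32.3761; σ² + n·σ₀² = 32.3761 + 4·61.7796 = 279.4945.
Posterior mean = (μ₀/σ₀² + n·x̄/σ²)/(1/σ₀² + n/σ²) = (σ²·μ₀ + σ₀²·n·x̄)/(σ² + n·σ₀²) = (32.3761·56.38 + 61.7796·206.05)/279.4945 = 14555.051098/279.4945 = 52.0763.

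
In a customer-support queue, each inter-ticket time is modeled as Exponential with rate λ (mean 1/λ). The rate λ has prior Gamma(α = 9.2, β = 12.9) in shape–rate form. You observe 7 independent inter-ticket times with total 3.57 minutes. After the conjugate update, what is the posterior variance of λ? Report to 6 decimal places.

0.059721

With a Gamma(shape α, rate β) prior on the exponential rate λ, the posterior after n observations with total T = Σxᵢ is Gamma(α+n, β+T).
Posterior: Gamma(9.2+7, 12.9+3.57) = Gamma(16.2, 16.47).
Var = α/β² = 0.059721.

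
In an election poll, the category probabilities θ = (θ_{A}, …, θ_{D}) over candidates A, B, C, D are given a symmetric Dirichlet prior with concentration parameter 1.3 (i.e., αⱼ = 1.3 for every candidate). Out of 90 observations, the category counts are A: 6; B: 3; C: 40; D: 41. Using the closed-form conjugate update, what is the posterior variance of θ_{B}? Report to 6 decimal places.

0.000448

The Dirichlet prior is conjugate to the Multinomial likelihood: each posterior αⱼ = prior αⱼ + observed count nⱼ.
Posterior concentration: (7.3, 4.3, 41.3, 42.3), total = 95.2.
Var[θ_j] = α_j(Σα−α_j)/((Σα)²(Σα+1)) = 4.3·90.9/(95.2²·96.2) = 0.000448.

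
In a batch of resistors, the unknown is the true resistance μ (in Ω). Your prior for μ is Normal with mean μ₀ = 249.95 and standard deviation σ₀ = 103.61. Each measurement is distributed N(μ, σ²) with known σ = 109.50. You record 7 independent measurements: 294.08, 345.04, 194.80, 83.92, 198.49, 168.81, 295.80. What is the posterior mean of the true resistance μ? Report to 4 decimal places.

For Normal data with known variance σ², a Normal(μ₀, σ₀²) prior on μ is conjugate. Posterior precision = 1/σ₀² + n/σ²; posterior mean is the precision-weighted average of μ₀ and x̄.
Σxᵢ = 294.08 + 345.04 + 194.80 + 83.92 + 198.49 + 168.81 + 295.80 = 1580.94, so n·x̄ = 1580.94.
σ₀² = 103.61² = 10735.0321, σ² = 109.50² = 11990.25; σ² + n·σ₀² = 11990.25 + 7·10735.0321 = 87135.4747.
Posterior mean = (μ₀/σ₀² + n·x̄/σ²)/(1/σ₀² + n/σ²) = (σ²·μ₀ + σ₀²·n·x̄)/(σ² + n·σ₀²) = (11990.25·249.95 + 10735.0321·1580.94)/87135.4747 = 19968404.635674/87135.4747 = 229.1650.

229.1650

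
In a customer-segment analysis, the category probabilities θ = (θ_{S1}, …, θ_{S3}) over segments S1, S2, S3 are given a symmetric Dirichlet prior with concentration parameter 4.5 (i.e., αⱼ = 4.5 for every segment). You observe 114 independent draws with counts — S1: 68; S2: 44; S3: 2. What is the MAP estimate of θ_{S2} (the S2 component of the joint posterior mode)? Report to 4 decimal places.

0.3815

The Dirichlet prior is conjugate to the Multinomial likelihood: each posterior αⱼ = prior αⱼ + observed count nⱼ.
Posterior concentration: (72.5, 48.5, 6.5), total = 127.5.
Joint mode component: (α_{S2}−1)/(Σα−K) = 47.5/124.5 = 0.3815.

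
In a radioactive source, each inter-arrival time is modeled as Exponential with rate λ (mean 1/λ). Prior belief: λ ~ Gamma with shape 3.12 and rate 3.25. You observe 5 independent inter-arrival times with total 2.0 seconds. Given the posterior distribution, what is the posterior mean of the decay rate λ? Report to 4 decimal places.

With a Gamma(shape α, rate β) prior on the exponential rate λ, the posterior after n observations with total T = Σxᵢ is Gamma(α+n, β+T).
Posterior: Gamma(3.12+5, 3.25+2.0) = Gamma(8.12, 5.25).
Posterior mean of λ = α/β = 8.12/5.25 = 1.5467.

1.5467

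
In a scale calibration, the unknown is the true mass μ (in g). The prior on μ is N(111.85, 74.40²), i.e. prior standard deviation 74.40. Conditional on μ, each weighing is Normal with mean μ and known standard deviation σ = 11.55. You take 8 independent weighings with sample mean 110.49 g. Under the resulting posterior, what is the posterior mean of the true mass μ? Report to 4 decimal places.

For Normal data with known variance σ², a Normal(μ₀, σ₀²) prior on μ is conjugate. Posterior precision = 1/σ₀² + n/σ²; posterior mean is the precision-weighted average of μ₀ and x̄.
n·x̄ = 8·110.49 = 883.92.
σ₀² = 74.40² = 5535.36, σ² = 11.55² = 133.4025; σ² + n·σ₀² = 133.4025 + 8·5535.36 = 44416.2825.
Posterior mean = (μ₀/σ₀² + n·x̄/σ²)/(1/σ₀² + n/σ²) = (σ²·μ₀ + σ₀²·n·x̄)/(σ² + n·σ₀²) = (133.4025·111.85 + 5535.36·883.92)/44416.2825 = 4907736.480825/44416.2825 = 110.4941.

110.4941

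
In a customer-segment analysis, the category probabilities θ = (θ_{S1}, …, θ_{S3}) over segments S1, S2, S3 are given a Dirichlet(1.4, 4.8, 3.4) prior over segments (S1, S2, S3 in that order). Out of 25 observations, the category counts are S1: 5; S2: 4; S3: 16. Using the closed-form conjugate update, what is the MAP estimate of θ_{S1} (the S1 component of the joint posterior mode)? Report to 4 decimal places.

0.1709

The Dirichlet prior is conjugate to the Multinomial likelihood: each posterior αⱼ = prior αⱼ + observed count nⱼ.
Posterior concentration: (6.4, 8.8, 19.4), total = 34.6.
Joint mode component: (α_{S1}−1)/(Σα−K) = 5.4/31.6 = 0.1709.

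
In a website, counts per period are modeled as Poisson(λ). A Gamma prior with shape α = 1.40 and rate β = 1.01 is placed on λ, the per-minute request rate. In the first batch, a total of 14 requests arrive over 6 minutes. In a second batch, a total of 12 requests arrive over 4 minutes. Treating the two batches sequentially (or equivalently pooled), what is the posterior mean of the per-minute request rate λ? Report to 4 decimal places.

2.4886

With a Gamma(shape α, rate β) prior, the Poisson likelihood is conjugate: the posterior is Gamma(α + ΣXᵢ, β + n).
After batch 1: Gamma(α+S, β+n) = Gamma(1.40+14, 1.01+6) = Gamma(15.40, 7.01).
After batch 2: Gamma(α+S, β+n) = Gamma(15.40+12, 7.01+4) = Gamma(27.40, 11.01).
Posterior mean = α/β = 27.40/11.01 = 2.4886.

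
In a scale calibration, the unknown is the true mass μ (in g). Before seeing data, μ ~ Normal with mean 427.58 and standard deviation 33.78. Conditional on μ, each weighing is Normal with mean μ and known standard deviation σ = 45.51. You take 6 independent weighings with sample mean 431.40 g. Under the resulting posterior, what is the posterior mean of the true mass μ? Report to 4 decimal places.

430.5128

For Normal data with known variance σ², a Normal(μ₀, σ₀²) prior on μ is conjugate. Posterior precision = 1/σ₀² + n/σ²; posterior mean is the precision-weighted average of μ₀ and x̄.
n·x̄ = 6·431.40 = 2588.4.
σ₀² = 33.78² = 1141.0884, σ² = 45.51² = 2071.1601; σ² + n·σ₀² = 2071.1601 + 6·1141.0884 = 8917.6905.
Posterior mean = (μ₀/σ₀² + n·x̄/σ²)/(1/σ₀² + n/σ²) = (σ²·μ₀ + σ₀²·n·x̄)/(σ² + n·σ₀²) = (2071.1601·427.58 + 1141.0884·2588.4)/8917.6905 = 3839179.850118/8917.6905 = 430.5128.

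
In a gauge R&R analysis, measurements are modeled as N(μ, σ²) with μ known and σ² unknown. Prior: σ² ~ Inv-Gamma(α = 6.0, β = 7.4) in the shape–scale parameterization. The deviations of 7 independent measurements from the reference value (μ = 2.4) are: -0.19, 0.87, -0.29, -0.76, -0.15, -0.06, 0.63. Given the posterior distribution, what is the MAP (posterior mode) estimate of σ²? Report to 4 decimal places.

With known mean μ and an Inverse-Gamma(α, β) prior on σ², the Normal likelihood is conjugate: posterior is Inv-Gamma(α + n/2, β + Σ(xᵢ−μ)²/2).
Σ(xᵢ−μ)² = (-0.19)² + (0.87)² + (-0.29)² + (-0.76)² + (-0.15)² + (-0.06)² + (0.63)² = 1.8777.
Posterior: Inv-Gamma(6.0 + 7/2, 7.4 + 1.8777/2) = Inv-Gamma(9.50, 8.33885).
Mode = β/(α+1) = 8.33885/10.50 = 0.7942.

0.7942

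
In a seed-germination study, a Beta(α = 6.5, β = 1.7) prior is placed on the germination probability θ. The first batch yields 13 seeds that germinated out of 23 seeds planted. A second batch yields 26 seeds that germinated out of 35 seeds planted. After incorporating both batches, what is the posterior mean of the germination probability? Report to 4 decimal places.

0.6873

The Beta prior is conjugate to a Binomial/Bernoulli likelihood; the update adds successes to α and failures to β.
After batch 1: Beta(6.5+13, 1.7+10) = Beta(19.5, 11.7).
After batch 2: Beta(19.5+26, 11.7+9) = Beta(45.5, 20.7).
Posterior mean = α/(α+β) = 45.5/66.2 = 0.6873.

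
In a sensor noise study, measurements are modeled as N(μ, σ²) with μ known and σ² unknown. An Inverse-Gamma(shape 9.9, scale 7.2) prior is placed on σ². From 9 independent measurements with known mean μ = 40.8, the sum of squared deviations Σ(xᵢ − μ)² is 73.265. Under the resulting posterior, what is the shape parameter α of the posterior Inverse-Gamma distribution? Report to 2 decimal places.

With known mean μ and an Inverse-Gamma(α, β) prior on σ², the Normal likelihood is conjugate: posterior is Inv-Gamma(α + n/2, β + Σ(xᵢ−μ)²/2).
Posterior: Inv-Gamma(9.9 + 9/2, 7.2 + 73.265/2) = Inv-Gamma(14.40, 43.8325).
Posterior α = 14.40.

14.40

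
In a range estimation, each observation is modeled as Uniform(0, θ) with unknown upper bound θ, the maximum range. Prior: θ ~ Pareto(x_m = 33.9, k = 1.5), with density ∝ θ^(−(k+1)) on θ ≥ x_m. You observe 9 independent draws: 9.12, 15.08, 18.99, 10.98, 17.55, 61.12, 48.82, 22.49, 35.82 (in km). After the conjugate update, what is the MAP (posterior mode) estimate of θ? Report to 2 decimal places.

A Pareto(scale x_m, shape k) prior on the upper bound θ of Uniform(0, θ) is conjugate: posterior is Pareto(max(x_m, max xᵢ), k + n).
Sample maximum = 61.12; prior scale x_m = 33.9 → posterior scale = max = 61.12.
Posterior shape = 1.5 + 9 = 10.5.
The Pareto density is decreasing on [x_m, ∞), so the mode is x_m = 61.12.

61.12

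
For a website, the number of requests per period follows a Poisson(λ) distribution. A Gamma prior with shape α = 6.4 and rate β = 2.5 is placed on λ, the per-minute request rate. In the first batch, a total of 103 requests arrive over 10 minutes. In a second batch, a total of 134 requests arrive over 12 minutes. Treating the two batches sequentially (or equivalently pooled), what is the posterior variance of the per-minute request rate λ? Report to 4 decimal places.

With a Gamma(shape α, rate β) prior, the Poisson likelihood is conjugate: the posterior is Gamma(α + ΣXᵢ, β + n).
After batch 1: Gamma(α+S, β+n) = Gamma(6.4+103, 2.5+10) = Gamma(109.4, 12.5).
After batch 2: Gamma(α+S, β+n) = Gamma(109.4+134, 12.5+12) = Gamma(243.4, 24.5).
Var = α/β² = 243.4/24.5² = 0.4055.

0.4055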